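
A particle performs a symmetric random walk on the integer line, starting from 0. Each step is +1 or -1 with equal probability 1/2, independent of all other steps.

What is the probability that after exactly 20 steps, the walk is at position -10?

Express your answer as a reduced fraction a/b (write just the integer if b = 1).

Answer: 969/65536

Derivation:
To reach position -10 after 20 steps: need 5 steps of +1 and 15 of -1.
Favorable paths: C(20,5) = 15504
Total paths: 2^20 = 1048576
P = 15504/1048576 = 969/65536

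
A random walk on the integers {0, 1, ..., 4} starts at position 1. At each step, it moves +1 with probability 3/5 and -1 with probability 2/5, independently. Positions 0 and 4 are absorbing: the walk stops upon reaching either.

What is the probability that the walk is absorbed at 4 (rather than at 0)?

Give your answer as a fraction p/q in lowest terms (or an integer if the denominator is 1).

Biased walk: p = 3/5, q = 2/5, r = q/p = 2/3
Gambler's ruin: P(hit 4 before 0 | start at 1) = (1 - r^a)/(1 - r^N)
r^1 = 2/3; r^4 = 16/81
P = (1 - 2/3) / (1 - 16/81) = 1/3 / 65/81 = 27/65

Answer: 27/65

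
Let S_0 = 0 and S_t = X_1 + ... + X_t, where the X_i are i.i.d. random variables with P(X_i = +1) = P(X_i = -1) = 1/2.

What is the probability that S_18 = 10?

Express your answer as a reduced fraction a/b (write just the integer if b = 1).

To reach position 10 after 18 steps: need 14 steps of +1 and 4 of -1.
Favorable paths: C(18,14) = 3060
Total paths: 2^18 = 262144
P = 3060/262144 = 765/65536

Answer: 765/65536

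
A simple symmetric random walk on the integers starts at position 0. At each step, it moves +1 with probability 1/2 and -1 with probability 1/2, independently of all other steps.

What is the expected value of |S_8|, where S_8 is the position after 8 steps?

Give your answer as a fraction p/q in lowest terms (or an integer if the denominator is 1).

S_8 takes values m ≡ 0 (mod 2) with |m| ≤ 8; P(S_8=m) = C(8,(8+m)/2)/2^8.
Total paths: 2^8 = 256
Distribution: P(S=-8)=1/256, P(S=-6)=8/256, P(S=-4)=28/256, P(S=-2)=56/256, P(S=0)=70/256, P(S=2)=56/256, P(S=4)=28/256, P(S=6)=8/256, P(S=8)=1/256
E[|S_8|] = Σ_m |m|·P(S_8=m) = 560/256 = 35/16

Answer: 35/16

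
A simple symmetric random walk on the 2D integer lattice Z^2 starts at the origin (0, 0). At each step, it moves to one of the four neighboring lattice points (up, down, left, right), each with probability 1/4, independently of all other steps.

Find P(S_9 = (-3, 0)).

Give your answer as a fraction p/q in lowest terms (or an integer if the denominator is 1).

Answer: 441/16384

Derivation:
Let h be the number of horizontal steps (so 9-h are vertical). To end at (-3,0) need (h-3)/2 right-steps and ((9-h)+0)/2 up-steps.
Sum over h with 3 ≤ h ≤ 9, h ≡ 1 (mod 2), 9-h ≡ 0 (mod 2):
h=3: C(9,3)·C(3,0)·C(6,3) = 84·1·20 = 1680
h=5: C(9,5)·C(5,1)·C(4,2) = 126·5·6 = 3780
h=7: C(9,7)·C(7,2)·C(2,1) = 36·21·2 = 1512
h=9: C(9,9)·C(9,3)·C(0,0) = 1·84·1 = 84
Total favorable: 7056
Total paths: 4^9 = 262144
P = 7056/262144 = 441/16384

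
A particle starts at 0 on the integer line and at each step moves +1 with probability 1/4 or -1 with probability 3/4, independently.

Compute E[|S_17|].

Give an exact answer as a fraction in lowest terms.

Answer: 18339782563/2147483648

Derivation:
S_17 takes values m ≡ 1 (mod 2) with |m| ≤ 17; P(S_17=m) = C(17,(17+m)/2) · (1/4)^((17+m)/2) · (3/4)^((17-m)/2).
Distribution: P(S=-17)=129140163/17179869184, P(S=-15)=731794257/17179869184, P(S=-13)=243931419/2147483648, P(S=-11)=406552365/2147483648, P(S=-9)=948622185/4294967296, P(S=-7)=822139227/4294967296, P(S=-5)=274046409/2147483648, P(S=-3)=143548119/2147483648, P(S=-1)=239246865/8589934592, P(S=1)=79748955/8589934592, P(S=3)=5316597/2147483648, P(S=5)=1127763/2147483648, P(S=7)=375921/4294967296, P(S=9)=48195/4294967296, P(S=11)=2295/2147483648, P(S=13)=153/2147483648, P(S=15)=51/17179869184, P(S=17)=1/17179869184
E[|S_17|] = Σ_m |m|·P(S_17=m) = 18339782563/2147483648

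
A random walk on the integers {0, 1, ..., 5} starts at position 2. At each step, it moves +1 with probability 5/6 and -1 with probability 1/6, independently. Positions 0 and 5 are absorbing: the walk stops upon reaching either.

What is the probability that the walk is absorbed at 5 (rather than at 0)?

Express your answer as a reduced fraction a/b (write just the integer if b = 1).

Biased walk: p = 5/6, q = 1/6, r = q/p = 1/5
Gambler's ruin: P(hit 5 before 0 | start at 2) = (1 - r^a)/(1 - r^N)
r^2 = 1/25; r^5 = 1/3125
P = (1 - 1/25) / (1 - 1/3125) = 24/25 / 3124/3125 = 750/781

Answer: 750/781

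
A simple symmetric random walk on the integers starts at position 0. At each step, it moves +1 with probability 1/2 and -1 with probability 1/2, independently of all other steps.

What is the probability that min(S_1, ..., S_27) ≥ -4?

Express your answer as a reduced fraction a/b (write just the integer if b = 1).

Let f(t,s) = #length-t paths at position s with S_1..S_t all ≥ -4.
f(t,s) = f(t-1,s-1) + f(t-1,s+1) for s ≥ -4; f(t,s) = 0 for s < -4.
t=0: f(0,0)=1
t=1: f(1,-1)=1 f(1,1)=1
t=2: f(2,-2)=1 f(2,0)=2 f(2,2)=1
t=3: f(3,-3)=1 f(3,-1)=3 f(3,1)=3 f(3,3)=1
t=4: f(4,-4)=1 f(4,-2)=4 f(4,0)=6 f(4,2)=4 f(4,4)=1
t=5: f(5,-3)=5 f(5,-1)=10 f(5,1)=10 f(5,3)=5 f(5,5)=1
t=6: f(6,-4)=5 f(6,-2)=15 f(6,0)=20 f(6,2)=15 f(6,4)=6 f(6,6)=1
t=7: f(7,-3)=20 f(7,-1)=35 f(7,1)=35 f(7,3)=21 f(7,5)=7 f(7,7)=1
t=8: f(8,-4)=20 f(8,-2)=55 f(8,0)=70 f(8,2)=56 f(8,4)=28 f(8,6)=8 f(8,8)=1
t=9: f(9,-3)=75 f(9,-1)=125 f(9,1)=126 f(9,3)=84 f(9,5)=36 f(9,7)=9 f(9,9)=1
t=10: f(10,-4)=75 f(10,-2)=200 f(10,0)=251 f(10,2)=210 f(10,4)=120 f(10,6)=45 f(10,8)=10 f(10,10)=1
t=11: f(11,-3)=275 f(11,-1)=451 f(11,1)=461 f(11,3)=330 f(11,5)=165 f(11,7)=55 f(11,9)=11 f(11,11)=1
t=12: f(12,-4)=275 f(12,-2)=726 f(12,0)=912 f(12,2)=791 f(12,4)=495 f(12,6)=220 f(12,8)=66 f(12,10)=12 f(12,12)=1
t=13: f(13,-3)=1001 f(13,-1)=1638 f(13,1)=1703 f(13,3)=1286 f(13,5)=715 f(13,7)=286 f(13,9)=78 f(13,11)=13 f(13,13)=1
t=14: f(14,-4)=1001 f(14,-2)=2639 f(14,0)=3341 f(14,2)=2989 f(14,4)=2001 f(14,6)=1001 f(14,8)=364 f(14,10)=91 f(14,12)=14 f(14,14)=1
t=15: f(15,-3)=3640 f(15,-1)=5980 f(15,1)=6330 f(15,3)=4990 f(15,5)=3002 f(15,7)=1365 f(15,9)=455 f(15,11)=105 f(15,13)=15 f(15,15)=1
t=16: f(16,-4)=3640 f(16,-2)=9620 f(16,0)=12310 f(16,2)=11320 f(16,4)=7992 f(16,6)=4367 f(16,8)=1820 f(16,10)=560 f(16,12)=120 f(16,14)=16 f(16,16)=1
t=17: f(17,-3)=13260 f(17,-1)=21930 f(17,1)=23630 f(17,3)=19312 f(17,5)=12359 f(17,7)=6187 f(17,9)=2380 f(17,11)=680 f(17,13)=136 f(17,15)=17 f(17,17)=1
t=18: f(18,-4)=13260 f(18,-2)=35190 f(18,0)=45560 f(18,2)=42942 f(18,4)=31671 f(18,6)=18546 f(18,8)=8567 f(18,10)=3060 f(18,12)=816 f(18,14)=153 f(18,16)=18 f(18,18)=1
t=19: f(19,-3)=48450 f(19,-1)=80750 f(19,1)=88502 f(19,3)=74613 f(19,5)=50217 f(19,7)=27113 f(19,9)=11627 f(19,11)=3876 f(19,13)=969 f(19,15)=171 f(19,17)=19 f(19,19)=1
t=20: f(20,-4)=48450 f(20,-2)=129200 f(20,0)=169252 f(20,2)=163115 f(20,4)=124830 f(20,6)=77330 f(20,8)=38740 f(20,10)=15503 f(20,12)=4845 f(20,14)=1140 f(20,16)=190 f(20,18)=20 f(20,20)=1
t=21: f(21,-3)=177650 f(21,-1)=298452 f(21,1)=332367 f(21,3)=287945 f(21,5)=202160 f(21,7)=116070 f(21,9)=54243 f(21,11)=20348 f(21,13)=5985 f(21,15)=1330 f(21,17)=210 f(21,19)=21 f(21,21)=1
t=22: f(22,-4)=177650 f(22,-2)=476102 f(22,0)=630819 f(22,2)=620312 f(22,4)=490105 f(22,6)=318230 f(22,8)=170313 f(22,10)=74591 f(22,12)=26333 f(22,14)=7315 f(22,16)=1540 f(22,18)=231 f(22,20)=22 f(22,22)=1
t=23: f(23,-3)=653752 f(23,-1)=1106921 f(23,1)=1251131 f(23,3)=1110417 f(23,5)=808335 f(23,7)=488543 f(23,9)=244904 f(23,11)=100924 f(23,13)=33648 f(23,15)=8855 f(23,17)=1771 f(23,19)=253 f(23,21)=23 f(23,23)=1
t=24: f(24,-4)=653752 f(24,-2)=1760673 f(24,0)=2358052 f(24,2)=2361548 f(24,4)=1918752 f(24,6)=1296878 f(24,8)=733447 f(24,10)=345828 f(24,12)=134572 f(24,14)=42503 f(24,16)=10626 f(24,18)=2024 f(24,20)=276 f(24,22)=24 f(24,24)=1
t=25: f(25,-3)=2414425 f(25,-1)=4118725 f(25,1)=4719600 f(25,3)=4280300 f(25,5)=3215630 f(25,7)=2030325 f(25,9)=1079275 f(25,11)=480400 f(25,13)=177075 f(25,15)=53129 f(25,17)=12650 f(25,19)=2300 f(25,21)=300 f(25,23)=25 f(25,25)=1
t=26: f(26,-4)=2414425 f(26,-2)=6533150 f(26,0)=8838325 f(26,2)=8999900 f(26,4)=7495930 f(26,6)=5245955 f(26,8)=3109600 f(26,10)=1559675 f(26,12)=657475 f(26,14)=230204 f(26,16)=65779 f(26,18)=14950 f(26,20)=2600 f(26,22)=325 f(26,24)=26 f(26,26)=1
t=27: f(27,-3)=8947575 f(27,-1)=15371475 f(27,1)=17838225 f(27,3)=16495830 f(27,5)=12741885 f(27,7)=8355555 f(27,9)=4669275 f(27,11)=2217150 f(27,13)=887679 f(27,15)=295983 f(27,17)=80729 f(27,19)=17550 f(27,21)=2925 f(27,23)=351 f(27,25)=27 f(27,27)=1
Σ_s f(27,s) = 87922215
P = 87922215/134217728 = 87922215/134217728

Answer: 87922215/134217728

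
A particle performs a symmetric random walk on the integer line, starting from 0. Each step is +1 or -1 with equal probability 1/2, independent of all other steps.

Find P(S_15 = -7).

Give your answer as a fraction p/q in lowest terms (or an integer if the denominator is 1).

To reach position -7 after 15 steps: need 4 steps of +1 and 11 of -1.
Favorable paths: C(15,4) = 1365
Total paths: 2^15 = 32768
P = 1365/32768 = 1365/32768

Answer: 1365/32768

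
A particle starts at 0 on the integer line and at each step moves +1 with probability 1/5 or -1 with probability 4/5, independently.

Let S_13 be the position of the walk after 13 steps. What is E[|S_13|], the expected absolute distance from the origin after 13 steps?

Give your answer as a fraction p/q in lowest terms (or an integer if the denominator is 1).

S_13 takes values m ≡ 1 (mod 2) with |m| ≤ 13; P(S_13=m) = C(13,(13+m)/2) · (1/5)^((13+m)/2) · (4/5)^((13-m)/2).
Distribution: P(S=-13)=67108864/1220703125, P(S=-11)=218103808/1220703125, P(S=-9)=327155712/1220703125, P(S=-7)=299892736/1220703125, P(S=-5)=37486592/244140625, P(S=-3)=84344832/1220703125, P(S=-1)=28114944/1220703125, P(S=1)=7028736/1220703125, P(S=3)=1317888/1220703125, P(S=5)=36608/244140625, P(S=7)=18304/1220703125, P(S=9)=1248/1220703125, P(S=11)=52/1220703125, P(S=13)=1/1220703125
E[|S_13|] = Σ_m |m|·P(S_13=m) = 1909111893/244140625

Answer: 1909111893/244140625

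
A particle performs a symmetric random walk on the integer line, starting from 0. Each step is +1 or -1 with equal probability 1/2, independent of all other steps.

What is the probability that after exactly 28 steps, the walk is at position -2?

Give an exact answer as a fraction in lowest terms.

Answer: 2340135/16777216

Derivation:
To reach position -2 after 28 steps: need 13 steps of +1 and 15 of -1.
Favorable paths: C(28,13) = 37442160
Total paths: 2^28 = 268435456
P = 37442160/268435456 = 2340135/16777216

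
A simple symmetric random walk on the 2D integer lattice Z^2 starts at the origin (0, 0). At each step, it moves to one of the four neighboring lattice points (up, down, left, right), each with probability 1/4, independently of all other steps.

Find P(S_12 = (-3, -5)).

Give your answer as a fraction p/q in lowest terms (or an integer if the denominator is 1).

Let h be the number of horizontal steps (so 12-h are vertical). To end at (-3,-5) need (h-3)/2 right-steps and ((12-h)-5)/2 up-steps.
Sum over h with 3 ≤ h ≤ 7, h ≡ 1 (mod 2), 12-h ≡ 1 (mod 2):
h=3: C(12,3)·C(3,0)·C(9,2) = 220·1·36 = 7920
h=5: C(12,5)·C(5,1)·C(7,1) = 792·5·7 = 27720
h=7: C(12,7)·C(7,2)·C(5,0) = 792·21·1 = 16632
Total favorable: 52272
Total paths: 4^12 = 16777216
P = 52272/16777216 = 3267/1048576

Answer: 3267/1048576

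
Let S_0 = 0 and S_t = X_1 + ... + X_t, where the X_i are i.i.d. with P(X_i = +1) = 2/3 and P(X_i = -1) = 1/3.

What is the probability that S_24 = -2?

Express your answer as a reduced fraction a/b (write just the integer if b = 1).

Answer: 1704034304/94143178827

Derivation:
To reach position -2 after 24 steps: need 11 steps of +1 and 13 steps of -1.
Number of such sequences: C(24,11) = 2496144
Each has probability (2/3)^11 · (1/3)^13 = 2048/282429536481
P = 2496144 · 2048/282429536481 = 1704034304/94143178827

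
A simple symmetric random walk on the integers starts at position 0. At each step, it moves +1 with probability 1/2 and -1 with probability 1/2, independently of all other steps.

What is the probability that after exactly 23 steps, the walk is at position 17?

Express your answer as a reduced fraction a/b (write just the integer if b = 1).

Answer: 1771/8388608

Derivation:
To reach position 17 after 23 steps: need 20 steps of +1 and 3 of -1.
Favorable paths: C(23,20) = 1771
Total paths: 2^23 = 8388608
P = 1771/8388608 = 1771/8388608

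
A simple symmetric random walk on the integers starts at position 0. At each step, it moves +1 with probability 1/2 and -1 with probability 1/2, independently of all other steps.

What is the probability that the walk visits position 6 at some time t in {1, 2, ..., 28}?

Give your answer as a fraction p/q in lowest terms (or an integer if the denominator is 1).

Answer: 35558423/134217728

Derivation:
Count via complement. Let g(t,s) = #length-t paths at position s with S_1..S_t all ≠ 6.
g(t,s) = g(t-1,s-1) + g(t-1,s+1) for s ≠ 6; g(t,6) = 0.
t=0: g(0,0)=1
t=1: g(1,-1)=1 g(1,1)=1
t=2: g(2,-2)=1 g(2,0)=2 g(2,2)=1
t=3: g(3,-3)=1 g(3,-1)=3 g(3,1)=3 g(3,3)=1
t=4: g(4,-4)=1 g(4,-2)=4 g(4,0)=6 g(4,2)=4 g(4,4)=1
t=5: g(5,-5)=1 g(5,-3)=5 g(5,-1)=10 g(5,1)=10 g(5,3)=5 g(5,5)=1
t=6: g(6,-6)=1 g(6,-4)=6 g(6,-2)=15 g(6,0)=20 g(6,2)=15 g(6,4)=6
t=7: g(7,-7)=1 g(7,-5)=7 g(7,-3)=21 g(7,-1)=35 g(7,1)=35 g(7,3)=21 g(7,5)=6
t=8: g(8,-8)=1 g(8,-6)=8 g(8,-4)=28 g(8,-2)=56 g(8,0)=70 g(8,2)=56 g(8,4)=27
t=9: g(9,-9)=1 g(9,-7)=9 g(9,-5)=36 g(9,-3)=84 g(9,-1)=126 g(9,1)=126 g(9,3)=83 g(9,5)=27
t=10: g(10,-10)=1 g(10,-8)=10 g(10,-6)=45 g(10,-4)=120 g(10,-2)=210 g(10,0)=252 g(10,2)=209 g(10,4)=110
t=11: g(11,-11)=1 g(11,-9)=11 g(11,-7)=55 g(11,-5)=165 g(11,-3)=330 g(11,-1)=462 g(11,1)=461 g(11,3)=319 g(11,5)=110
t=12: g(12,-12)=1 g(12,-10)=12 g(12,-8)=66 g(12,-6)=220 g(12,-4)=495 g(12,-2)=792 g(12,0)=923 g(12,2)=780 g(12,4)=429
t=13: g(13,-13)=1 g(13,-11)=13 g(13,-9)=78 g(13,-7)=286 g(13,-5)=715 g(13,-3)=1287 g(13,-1)=1715 g(13,1)=1703 g(13,3)=1209 g(13,5)=429
t=14: g(14,-14)=1 g(14,-12)=14 g(14,-10)=91 g(14,-8)=364 g(14,-6)=1001 g(14,-4)=2002 g(14,-2)=3002 g(14,0)=3418 g(14,2)=2912 g(14,4)=1638
t=15: g(15,-15)=1 g(15,-13)=15 g(15,-11)=105 g(15,-9)=455 g(15,-7)=1365 g(15,-5)=3003 g(15,-3)=5004 g(15,-1)=6420 g(15,1)=6330 g(15,3)=4550 g(15,5)=1638
t=16: g(16,-16)=1 g(16,-14)=16 g(16,-12)=120 g(16,-10)=560 g(16,-8)=1820 g(16,-6)=4368 g(16,-4)=8007 g(16,-2)=11424 g(16,0)=12750 g(16,2)=10880 g(16,4)=6188
t=17: g(17,-17)=1 g(17,-15)=17 g(17,-13)=136 g(17,-11)=680 g(17,-9)=2380 g(17,-7)=6188 g(17,-5)=12375 g(17,-3)=19431 g(17,-1)=24174 g(17,1)=23630 g(17,3)=17068 g(17,5)=6188
t=18: g(18,-18)=1 g(18,-16)=18 g(18,-14)=153 g(18,-12)=816 g(18,-10)=3060 g(18,-8)=8568 g(18,-6)=18563 g(18,-4)=31806 g(18,-2)=43605 g(18,0)=47804 g(18,2)=40698 g(18,4)=23256
t=19: g(19,-19)=1 g(19,-17)=19 g(19,-15)=171 g(19,-13)=969 g(19,-11)=3876 g(19,-9)=11628 g(19,-7)=27131 g(19,-5)=50369 g(19,-3)=75411 g(19,-1)=91409 g(19,1)=88502 g(19,3)=63954 g(19,5)=23256
t=20: g(20,-20)=1 g(20,-18)=20 g(20,-16)=190 g(20,-14)=1140 g(20,-12)=4845 g(20,-10)=15504 g(20,-8)=38759 g(20,-6)=77500 g(20,-4)=125780 g(20,-2)=166820 g(20,0)=179911 g(20,2)=152456 g(20,4)=87210
t=21: g(21,-21)=1 g(21,-19)=21 g(21,-17)=210 g(21,-15)=1330 g(21,-13)=5985 g(21,-11)=20349 g(21,-9)=54263 g(21,-7)=116259 g(21,-5)=203280 g(21,-3)=292600 g(21,-1)=346731 g(21,1)=332367 g(21,3)=239666 g(21,5)=87210
t=22: g(22,-22)=1 g(22,-20)=22 g(22,-18)=231 g(22,-16)=1540 g(22,-14)=7315 g(22,-12)=26334 g(22,-10)=74612 g(22,-8)=170522 g(22,-6)=319539 g(22,-4)=495880 g(22,-2)=639331 g(22,0)=679098 g(22,2)=572033 g(22,4)=326876
t=23: g(23,-23)=1 g(23,-21)=23 g(23,-19)=253 g(23,-17)=1771 g(23,-15)=8855 g(23,-13)=33649 g(23,-11)=100946 g(23,-9)=245134 g(23,-7)=490061 g(23,-5)=815419 g(23,-3)=1135211 g(23,-1)=1318429 g(23,1)=1251131 g(23,3)=898909 g(23,5)=326876
t=24: g(24,-24)=1 g(24,-22)=24 g(24,-20)=276 g(24,-18)=2024 g(24,-16)=10626 g(24,-14)=42504 g(24,-12)=134595 g(24,-10)=346080 g(24,-8)=735195 g(24,-6)=1305480 g(24,-4)=1950630 g(24,-2)=2453640 g(24,0)=2569560 g(24,2)=2150040 g(24,4)=1225785
t=25: g(25,-25)=1 g(25,-23)=25 g(25,-21)=300 g(25,-19)=2300 g(25,-17)=12650 g(25,-15)=53130 g(25,-13)=177099 g(25,-11)=480675 g(25,-9)=1081275 g(25,-7)=2040675 g(25,-5)=3256110 g(25,-3)=4404270 g(25,-1)=5023200 g(25,1)=4719600 g(25,3)=3375825 g(25,5)=1225785
t=26: g(26,-26)=1 g(26,-24)=26 g(26,-22)=325 g(26,-20)=2600 g(26,-18)=14950 g(26,-16)=65780 g(26,-14)=230229 g(26,-12)=657774 g(26,-10)=1561950 g(26,-8)=3121950 g(26,-6)=5296785 g(26,-4)=7660380 g(26,-2)=9427470 g(26,0)=9742800 g(26,2)=8095425 g(26,4)=4601610
t=27: g(27,-27)=1 g(27,-25)=27 g(27,-23)=351 g(27,-21)=2925 g(27,-19)=17550 g(27,-17)=80730 g(27,-15)=296009 g(27,-13)=888003 g(27,-11)=2219724 g(27,-9)=4683900 g(27,-7)=8418735 g(27,-5)=12957165 g(27,-3)=17087850 g(27,-1)=19170270 g(27,1)=17838225 g(27,3)=12697035 g(27,5)=4601610
t=28: g(28,-28)=1 g(28,-26)=28 g(28,-24)=378 g(28,-22)=3276 g(28,-20)=20475 g(28,-18)=98280 g(28,-16)=376739 g(28,-14)=1184012 g(28,-12)=3107727 g(28,-10)=6903624 g(28,-8)=13102635 g(28,-6)=21375900 g(28,-4)=30045015 g(28,-2)=36258120 g(28,0)=37008495 g(28,2)=30535260 g(28,4)=17298645
Paths never hitting 6: Σ_s g(28,s) = 197318610
Paths hitting 6: 2^28 - 197318610 = 71116846
P = 71116846/268435456 = 35558423/134217728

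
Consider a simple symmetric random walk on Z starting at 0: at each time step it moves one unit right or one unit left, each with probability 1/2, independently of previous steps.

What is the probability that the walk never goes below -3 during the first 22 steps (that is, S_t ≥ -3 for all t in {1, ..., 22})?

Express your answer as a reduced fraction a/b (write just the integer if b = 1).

Answer: 156009/262144

Derivation:
Let f(t,s) = #length-t paths at position s with S_1..S_t all ≥ -3.
f(t,s) = f(t-1,s-1) + f(t-1,s+1) for s ≥ -3; f(t,s) = 0 for s < -3.
t=0: f(0,0)=1
t=1: f(1,-1)=1 f(1,1)=1
t=2: f(2,-2)=1 f(2,0)=2 f(2,2)=1
t=3: f(3,-3)=1 f(3,-1)=3 f(3,1)=3 f(3,3)=1
t=4: f(4,-2)=4 f(4,0)=6 f(4,2)=4 f(4,4)=1
t=5: f(5,-3)=4 f(5,-1)=10 f(5,1)=10 f(5,3)=5 f(5,5)=1
t=6: f(6,-2)=14 f(6,0)=20 f(6,2)=15 f(6,4)=6 f(6,6)=1
t=7: f(7,-3)=14 f(7,-1)=34 f(7,1)=35 f(7,3)=21 f(7,5)=7 f(7,7)=1
t=8: f(8,-2)=48 f(8,0)=69 f(8,2)=56 f(8,4)=28 f(8,6)=8 f(8,8)=1
t=9: f(9,-3)=48 f(9,-1)=117 f(9,1)=125 f(9,3)=84 f(9,5)=36 f(9,7)=9 f(9,9)=1
t=10: f(10,-2)=165 f(10,0)=242 f(10,2)=209 f(10,4)=120 f(10,6)=45 f(10,8)=10 f(10,10)=1
t=11: f(11,-3)=165 f(11,-1)=407 f(11,1)=451 f(11,3)=329 f(11,5)=165 f(11,7)=55 f(11,9)=11 f(11,11)=1
t=12: f(12,-2)=572 f(12,0)=858 f(12,2)=780 f(12,4)=494 f(12,6)=220 f(12,8)=66 f(12,10)=12 f(12,12)=1
t=13: f(13,-3)=572 f(13,-1)=1430 f(13,1)=1638 f(13,3)=1274 f(13,5)=714 f(13,7)=286 f(13,9)=78 f(13,11)=13 f(13,13)=1
t=14: f(14,-2)=2002 f(14,0)=3068 f(14,2)=2912 f(14,4)=1988 f(14,6)=1000 f(14,8)=364 f(14,10)=91 f(14,12)=14 f(14,14)=1
t=15: f(15,-3)=2002 f(15,-1)=5070 f(15,1)=5980 f(15,3)=4900 f(15,5)=2988 f(15,7)=1364 f(15,9)=455 f(15,11)=105 f(15,13)=15 f(15,15)=1
t=16: f(16,-2)=7072 f(16,0)=11050 f(16,2)=10880 f(16,4)=7888 f(16,6)=4352 f(16,8)=1819 f(16,10)=560 f(16,12)=120 f(16,14)=16 f(16,16)=1
t=17: f(17,-3)=7072 f(17,-1)=18122 f(17,1)=21930 f(17,3)=18768 f(17,5)=12240 f(17,7)=6171 f(17,9)=2379 f(17,11)=680 f(17,13)=136 f(17,15)=17 f(17,17)=1
t=18: f(18,-2)=25194 f(18,0)=40052 f(18,2)=40698 f(18,4)=31008 f(18,6)=18411 f(18,8)=8550 f(18,10)=3059 f(18,12)=816 f(18,14)=153 f(18,16)=18 f(18,18)=1
t=19: f(19,-3)=25194 f(19,-1)=65246 f(19,1)=80750 f(19,3)=71706 f(19,5)=49419 f(19,7)=26961 f(19,9)=11609 f(19,11)=3875 f(19,13)=969 f(19,15)=171 f(19,17)=19 f(19,19)=1
t=20: f(20,-2)=90440 f(20,0)=145996 f(20,2)=152456 f(20,4)=121125 f(20,6)=76380 f(20,8)=38570 f(20,10)=15484 f(20,12)=4844 f(20,14)=1140 f(20,16)=190 f(20,18)=20 f(20,20)=1
t=21: f(21,-3)=90440 f(21,-1)=236436 f(21,1)=298452 f(21,3)=273581 f(21,5)=197505 f(21,7)=114950 f(21,9)=54054 f(21,11)=20328 f(21,13)=5984 f(21,15)=1330 f(21,17)=210 f(21,19)=21 f(21,21)=1
t=22: f(22,-2)=326876 f(22,0)=534888 f(22,2)=572033 f(22,4)=471086 f(22,6)=312455 f(22,8)=169004 f(22,10)=74382 f(22,12)=26312 f(22,14)=7314 f(22,16)=1540 f(22,18)=231 f(22,20)=22 f(22,22)=1
Σ_s f(22,s) = 2496144
P = 2496144/4194304 = 156009/262144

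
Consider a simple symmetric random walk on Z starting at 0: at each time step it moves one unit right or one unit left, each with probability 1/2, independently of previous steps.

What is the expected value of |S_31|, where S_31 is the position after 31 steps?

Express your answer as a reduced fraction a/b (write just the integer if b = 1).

Answer: 300540195/67108864

Derivation:
S_31 takes values m ≡ 1 (mod 2) with |m| ≤ 31; P(S_31=m) = C(31,(31+m)/2)/2^31.
Total paths: 2^31 = 2147483648
Distribution: P(S=-31)=1/2147483648, P(S=-29)=31/2147483648, P(S=-27)=465/2147483648, P(S=-25)=4495/2147483648, P(S=-23)=31465/2147483648, P(S=-21)=169911/2147483648, P(S=-19)=736281/2147483648, P(S=-17)=2629575/2147483648, P(S=-15)=7888725/2147483648, P(S=-13)=20160075/2147483648, P(S=-11)=44352165/2147483648, P(S=-9)=84672315/2147483648, P(S=-7)=141120525/2147483648, P(S=-5)=206253075/2147483648, P(S=-3)=265182525/2147483648, P(S=-1)=300540195/2147483648, P(S=1)=300540195/2147483648, P(S=3)=265182525/2147483648, P(S=5)=206253075/2147483648, P(S=7)=141120525/2147483648, P(S=9)=84672315/2147483648, P(S=11)=44352165/2147483648, P(S=13)=20160075/2147483648, P(S=15)=7888725/2147483648, P(S=17)=2629575/2147483648, P(S=19)=736281/2147483648, P(S=21)=169911/2147483648, P(S=23)=31465/2147483648, P(S=25)=4495/2147483648, P(S=27)=465/2147483648, P(S=29)=31/2147483648, P(S=31)=1/2147483648
E[|S_31|] = Σ_m |m|·P(S_31=m) = 9617286240/2147483648 = 300540195/67108864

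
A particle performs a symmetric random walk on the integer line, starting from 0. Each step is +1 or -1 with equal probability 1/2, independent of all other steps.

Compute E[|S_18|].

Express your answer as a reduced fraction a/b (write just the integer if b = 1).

Answer: 109395/32768

Derivation:
S_18 takes values m ≡ 0 (mod 2) with |m| ≤ 18; P(S_18=m) = C(18,(18+m)/2)/2^18.
Total paths: 2^18 = 262144
Distribution: P(S=-18)=1/262144, P(S=-16)=18/262144, P(S=-14)=153/262144, P(S=-12)=816/262144, P(S=-10)=3060/262144, P(S=-8)=8568/262144, P(S=-6)=18564/262144, P(S=-4)=31824/262144, P(S=-2)=43758/262144, P(S=0)=48620/262144, P(S=2)=43758/262144, P(S=4)=31824/262144, P(S=6)=18564/262144, P(S=8)=8568/262144, P(S=10)=3060/262144, P(S=12)=816/262144, P(S=14)=153/262144, P(S=16)=18/262144, P(S=18)=1/262144
E[|S_18|] = Σ_m |m|·P(S_18=m) = 875160/262144 = 109395/32768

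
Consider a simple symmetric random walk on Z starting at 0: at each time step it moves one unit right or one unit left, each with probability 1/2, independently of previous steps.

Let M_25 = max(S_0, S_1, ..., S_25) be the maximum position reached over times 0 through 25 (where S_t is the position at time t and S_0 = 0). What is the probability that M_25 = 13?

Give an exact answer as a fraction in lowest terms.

Let M_25 = max(S_0,...,S_25). Use the reflection principle: for j ≥ 1, #{paths with M_25 ≥ j} = #{S_25 ≥ j} + #{S_25 ≥ j+1}.
By reflection, #{M_25 ≥ 13} = #{S_25 ≥ 13} + #{S_25 ≥ 14} = 245506 + 68406 = 313912.
#{M_25 ≥ 14} = #{S_25 ≥ 14} + #{S_25 ≥ 15} = 68406 + 68406 = 136812.
#{M_25 = 13} = 313912 - 136812 = 177100.
P(M_25 = 13) = 177100/33554432 = 44275/8388608

Answer: 44275/8388608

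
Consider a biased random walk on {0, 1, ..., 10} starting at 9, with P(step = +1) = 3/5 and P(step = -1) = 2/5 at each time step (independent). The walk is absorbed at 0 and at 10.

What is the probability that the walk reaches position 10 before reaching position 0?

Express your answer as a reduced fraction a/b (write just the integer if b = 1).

Answer: 57513/58025

Derivation:
Biased walk: p = 3/5, q = 2/5, r = q/p = 2/3
Gambler's ruin: P(hit 10 before 0 | start at 9) = (1 - r^a)/(1 - r^N)
r^9 = 512/19683; r^10 = 1024/59049
P = (1 - 512/19683) / (1 - 1024/59049) = 19171/19683 / 58025/59049 = 57513/58025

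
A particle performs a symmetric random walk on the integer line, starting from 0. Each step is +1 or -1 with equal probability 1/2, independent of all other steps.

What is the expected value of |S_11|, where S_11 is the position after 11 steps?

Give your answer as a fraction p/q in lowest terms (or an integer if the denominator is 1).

Answer: 693/256

Derivation:
S_11 takes values m ≡ 1 (mod 2) with |m| ≤ 11; P(S_11=m) = C(11,(11+m)/2)/2^11.
Total paths: 2^11 = 2048
Distribution: P(S=-11)=1/2048, P(S=-9)=11/2048, P(S=-7)=55/2048, P(S=-5)=165/2048, P(S=-3)=330/2048, P(S=-1)=462/2048, P(S=1)=462/2048, P(S=3)=330/2048, P(S=5)=165/2048, P(S=7)=55/2048, P(S=9)=11/2048, P(S=11)=1/2048
E[|S_11|] = Σ_m |m|·P(S_11=m) = 5544/2048 = 693/256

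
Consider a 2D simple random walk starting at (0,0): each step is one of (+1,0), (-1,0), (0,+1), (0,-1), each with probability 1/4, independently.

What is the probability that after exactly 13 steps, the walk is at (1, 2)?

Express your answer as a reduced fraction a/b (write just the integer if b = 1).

Answer: 552123/16777216

Derivation:
Let h be the number of horizontal steps (so 13-h are vertical). To end at (1,2) need (h+1)/2 right-steps and ((13-h)+2)/2 up-steps.
Sum over h with 1 ≤ h ≤ 11, h ≡ 1 (mod 2), 13-h ≡ 0 (mod 2):
h=1: C(13,1)·C(1,1)·C(12,7) = 13·1·792 = 10296
h=3: C(13,3)·C(3,2)·C(10,6) = 286·3·210 = 180180
h=5: C(13,5)·C(5,3)·C(8,5) = 1287·10·56 = 720720
h=7: C(13,7)·C(7,4)·C(6,4) = 1716·35·15 = 900900
h=9: C(13,9)·C(9,5)·C(4,3) = 715·126·4 = 360360
h=11: C(13,11)·C(11,6)·C(2,2) = 78·462·1 = 36036
Total favorable: 2208492
Total paths: 4^13 = 67108864
P = 2208492/67108864 = 552123/16777216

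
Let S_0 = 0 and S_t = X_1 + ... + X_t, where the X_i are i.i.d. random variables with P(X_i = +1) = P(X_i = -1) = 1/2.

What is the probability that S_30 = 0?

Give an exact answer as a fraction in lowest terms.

Answer: 9694845/67108864

Derivation:
To return to 0 after 30 steps: need exactly 15 steps of +1 and 15 of -1.
Favorable paths: C(30,15) = 155117520
Total paths: 2^30 = 1073741824
P = 155117520/1073741824 = 9694845/67108864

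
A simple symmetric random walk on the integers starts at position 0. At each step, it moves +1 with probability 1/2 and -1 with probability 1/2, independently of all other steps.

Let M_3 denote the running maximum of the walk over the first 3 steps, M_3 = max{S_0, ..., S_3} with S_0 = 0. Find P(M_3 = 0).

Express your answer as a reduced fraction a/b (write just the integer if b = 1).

Answer: 3/8

Derivation:
Let M_3 = max(S_0,...,S_3). Use the reflection principle: for j ≥ 1, #{paths with M_3 ≥ j} = #{S_3 ≥ j} + #{S_3 ≥ j+1}.
P(M_3 ≥ 0) = 1 since S_0 = 0, so #{M_3 ≥ 0} = 8.
#{M_3 ≥ 1} = #{S_3 ≥ 1} + #{S_3 ≥ 2} = 4 + 1 = 5.
#{M_3 = 0} = 8 - 5 = 3.
P(M_3 = 0) = 3/8 = 3/8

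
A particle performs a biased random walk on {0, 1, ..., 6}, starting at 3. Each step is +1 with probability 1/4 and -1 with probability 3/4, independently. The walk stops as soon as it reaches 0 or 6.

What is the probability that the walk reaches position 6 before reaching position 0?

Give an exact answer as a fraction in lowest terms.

Biased walk: p = 1/4, q = 3/4, r = q/p = 3
Gambler's ruin: P(hit 6 before 0 | start at 3) = (1 - r^a)/(1 - r^N)
r^3 = 27; r^6 = 729
P = (1 - 27) / (1 - 729) = -26 / -728 = 1/28

Answer: 1/28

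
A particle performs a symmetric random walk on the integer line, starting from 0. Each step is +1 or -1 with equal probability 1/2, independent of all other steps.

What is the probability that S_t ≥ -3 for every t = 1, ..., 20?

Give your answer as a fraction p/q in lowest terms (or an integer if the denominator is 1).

Answer: 323323/524288

Derivation:
Let f(t,s) = #length-t paths at position s with S_1..S_t all ≥ -3.
f(t,s) = f(t-1,s-1) + f(t-1,s+1) for s ≥ -3; f(t,s) = 0 for s < -3.
t=0: f(0,0)=1
t=1: f(1,-1)=1 f(1,1)=1
t=2: f(2,-2)=1 f(2,0)=2 f(2,2)=1
t=3: f(3,-3)=1 f(3,-1)=3 f(3,1)=3 f(3,3)=1
t=4: f(4,-2)=4 f(4,0)=6 f(4,2)=4 f(4,4)=1
t=5: f(5,-3)=4 f(5,-1)=10 f(5,1)=10 f(5,3)=5 f(5,5)=1
t=6: f(6,-2)=14 f(6,0)=20 f(6,2)=15 f(6,4)=6 f(6,6)=1
t=7: f(7,-3)=14 f(7,-1)=34 f(7,1)=35 f(7,3)=21 f(7,5)=7 f(7,7)=1
t=8: f(8,-2)=48 f(8,0)=69 f(8,2)=56 f(8,4)=28 f(8,6)=8 f(8,8)=1
t=9: f(9,-3)=48 f(9,-1)=117 f(9,1)=125 f(9,3)=84 f(9,5)=36 f(9,7)=9 f(9,9)=1
t=10: f(10,-2)=165 f(10,0)=242 f(10,2)=209 f(10,4)=120 f(10,6)=45 f(10,8)=10 f(10,10)=1
t=11: f(11,-3)=165 f(11,-1)=407 f(11,1)=451 f(11,3)=329 f(11,5)=165 f(11,7)=55 f(11,9)=11 f(11,11)=1
t=12: f(12,-2)=572 f(12,0)=858 f(12,2)=780 f(12,4)=494 f(12,6)=220 f(12,8)=66 f(12,10)=12 f(12,12)=1
t=13: f(13,-3)=572 f(13,-1)=1430 f(13,1)=1638 f(13,3)=1274 f(13,5)=714 f(13,7)=286 f(13,9)=78 f(13,11)=13 f(13,13)=1
t=14: f(14,-2)=2002 f(14,0)=3068 f(14,2)=2912 f(14,4)=1988 f(14,6)=1000 f(14,8)=364 f(14,10)=91 f(14,12)=14 f(14,14)=1
t=15: f(15,-3)=2002 f(15,-1)=5070 f(15,1)=5980 f(15,3)=4900 f(15,5)=2988 f(15,7)=1364 f(15,9)=455 f(15,11)=105 f(15,13)=15 f(15,15)=1
t=16: f(16,-2)=7072 f(16,0)=11050 f(16,2)=10880 f(16,4)=7888 f(16,6)=4352 f(16,8)=1819 f(16,10)=560 f(16,12)=120 f(16,14)=16 f(16,16)=1
t=17: f(17,-3)=7072 f(17,-1)=18122 f(17,1)=21930 f(17,3)=18768 f(17,5)=12240 f(17,7)=6171 f(17,9)=2379 f(17,11)=680 f(17,13)=136 f(17,15)=17 f(17,17)=1
t=18: f(18,-2)=25194 f(18,0)=40052 f(18,2)=40698 f(18,4)=31008 f(18,6)=18411 f(18,8)=8550 f(18,10)=3059 f(18,12)=816 f(18,14)=153 f(18,16)=18 f(18,18)=1
t=19: f(19,-3)=25194 f(19,-1)=65246 f(19,1)=80750 f(19,3)=71706 f(19,5)=49419 f(19,7)=26961 f(19,9)=11609 f(19,11)=3875 f(19,13)=969 f(19,15)=171 f(19,17)=19 f(19,19)=1
t=20: f(20,-2)=90440 f(20,0)=145996 f(20,2)=152456 f(20,4)=121125 f(20,6)=76380 f(20,8)=38570 f(20,10)=15484 f(20,12)=4844 f(20,14)=1140 f(20,16)=190 f(20,18)=20 f(20,20)=1
Σ_s f(20,s) = 646646
P = 646646/1048576 = 323323/524288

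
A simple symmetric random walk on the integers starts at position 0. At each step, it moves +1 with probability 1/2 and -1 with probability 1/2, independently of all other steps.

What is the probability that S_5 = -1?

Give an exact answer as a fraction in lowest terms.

To reach position -1 after 5 steps: need 2 steps of +1 and 3 of -1.
Favorable paths: C(5,2) = 10
Total paths: 2^5 = 32
P = 10/32 = 5/16

Answer: 5/16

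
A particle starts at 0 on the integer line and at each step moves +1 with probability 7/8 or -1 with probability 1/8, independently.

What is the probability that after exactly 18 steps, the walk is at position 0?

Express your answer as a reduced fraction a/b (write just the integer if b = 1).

To be at 0 after 18 steps: need exactly 9 steps of +1 and 9 of -1.
Number of such sequences: C(18,9) = 48620
Each has probability (7/8)^9 · (1/8)^9 = 40353607/18014398509481984
P = 48620 · 40353607/18014398509481984 = 490498093085/4503599627370496

Answer: 490498093085/4503599627370496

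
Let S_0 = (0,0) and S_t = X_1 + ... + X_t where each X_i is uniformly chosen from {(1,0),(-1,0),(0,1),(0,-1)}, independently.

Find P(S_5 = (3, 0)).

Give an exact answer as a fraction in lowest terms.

Let h be the number of horizontal steps (so 5-h are vertical). To end at (3,0) need (h+3)/2 right-steps and ((5-h)+0)/2 up-steps.
Sum over h with 3 ≤ h ≤ 5, h ≡ 1 (mod 2), 5-h ≡ 0 (mod 2):
h=3: C(5,3)·C(3,3)·C(2,1) = 10·1·2 = 20
h=5: C(5,5)·C(5,4)·C(0,0) = 1·5·1 = 5
Total favorable: 25
Total paths: 4^5 = 1024
P = 25/1024 = 25/1024

Answer: 25/1024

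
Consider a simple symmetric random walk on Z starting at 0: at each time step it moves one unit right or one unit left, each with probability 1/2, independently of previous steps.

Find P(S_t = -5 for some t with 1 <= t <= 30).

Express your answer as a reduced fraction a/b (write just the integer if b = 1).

Answer: 194129627/536870912

Derivation:
Count via complement. Let g(t,s) = #length-t paths at position s with S_1..S_t all ≠ -5.
g(t,s) = g(t-1,s-1) + g(t-1,s+1) for s ≠ -5; g(t,-5) = 0.
t=0: g(0,0)=1
t=1: g(1,-1)=1 g(1,1)=1
t=2: g(2,-2)=1 g(2,0)=2 g(2,2)=1
t=3: g(3,-3)=1 g(3,-1)=3 g(3,1)=3 g(3,3)=1
t=4: g(4,-4)=1 g(4,-2)=4 g(4,0)=6 g(4,2)=4 g(4,4)=1
t=5: g(5,-3)=5 g(5,-1)=10 g(5,1)=10 g(5,3)=5 g(5,5)=1
t=6: g(6,-4)=5 g(6,-2)=15 g(6,0)=20 g(6,2)=15 g(6,4)=6 g(6,6)=1
t=7: g(7,-3)=20 g(7,-1)=35 g(7,1)=35 g(7,3)=21 g(7,5)=7 g(7,7)=1
t=8: g(8,-4)=20 g(8,-2)=55 g(8,0)=70 g(8,2)=56 g(8,4)=28 g(8,6)=8 g(8,8)=1
t=9: g(9,-3)=75 g(9,-1)=125 g(9,1)=126 g(9,3)=84 g(9,5)=36 g(9,7)=9 g(9,9)=1
t=10: g(10,-4)=75 g(10,-2)=200 g(10,0)=251 g(10,2)=210 g(10,4)=120 g(10,6)=45 g(10,8)=10 g(10,10)=1
t=11: g(11,-3)=275 g(11,-1)=451 g(11,1)=461 g(11,3)=330 g(11,5)=165 g(11,7)=55 g(11,9)=11 g(11,11)=1
t=12: g(12,-4)=275 g(12,-2)=726 g(12,0)=912 g(12,2)=791 g(12,4)=495 g(12,6)=220 g(12,8)=66 g(12,10)=12 g(12,12)=1
t=13: g(13,-3)=1001 g(13,-1)=1638 g(13,1)=1703 g(13,3)=1286 g(13,5)=715 g(13,7)=286 g(13,9)=78 g(13,11)=13 g(13,13)=1
t=14: g(14,-4)=1001 g(14,-2)=2639 g(14,0)=3341 g(14,2)=2989 g(14,4)=2001 g(14,6)=1001 g(14,8)=364 g(14,10)=91 g(14,12)=14 g(14,14)=1
t=15: g(15,-3)=3640 g(15,-1)=5980 g(15,1)=6330 g(15,3)=4990 g(15,5)=3002 g(15,7)=1365 g(15,9)=455 g(15,11)=105 g(15,13)=15 g(15,15)=1
t=16: g(16,-4)=3640 g(16,-2)=9620 g(16,0)=12310 g(16,2)=11320 g(16,4)=7992 g(16,6)=4367 g(16,8)=1820 g(16,10)=560 g(16,12)=120 g(16,14)=16 g(16,16)=1
t=17: g(17,-3)=13260 g(17,-1)=21930 g(17,1)=23630 g(17,3)=19312 g(17,5)=12359 g(17,7)=6187 g(17,9)=2380 g(17,11)=680 g(17,13)=136 g(17,15)=17 g(17,17)=1
t=18: g(18,-4)=13260 g(18,-2)=35190 g(18,0)=45560 g(18,2)=42942 g(18,4)=31671 g(18,6)=18546 g(18,8)=8567 g(18,10)=3060 g(18,12)=816 g(18,14)=153 g(18,16)=18 g(18,18)=1
t=19: g(19,-3)=48450 g(19,-1)=80750 g(19,1)=88502 g(19,3)=74613 g(19,5)=50217 g(19,7)=27113 g(19,9)=11627 g(19,11)=3876 g(19,13)=969 g(19,15)=171 g(19,17)=19 g(19,19)=1
t=20: g(20,-4)=48450 g(20,-2)=129200 g(20,0)=169252 g(20,2)=163115 g(20,4)=124830 g(20,6)=77330 g(20,8)=38740 g(20,10)=15503 g(20,12)=4845 g(20,14)=1140 g(20,16)=190 g(20,18)=20 g(20,20)=1
t=21: g(21,-3)=177650 g(21,-1)=298452 g(21,1)=332367 g(21,3)=287945 g(21,5)=202160 g(21,7)=116070 g(21,9)=54243 g(21,11)=20348 g(21,13)=5985 g(21,15)=1330 g(21,17)=210 g(21,19)=21 g(21,21)=1
t=22: g(22,-4)=177650 g(22,-2)=476102 g(22,0)=630819 g(22,2)=620312 g(22,4)=490105 g(22,6)=318230 g(22,8)=170313 g(22,10)=74591 g(22,12)=26333 g(22,14)=7315 g(22,16)=1540 g(22,18)=231 g(22,20)=22 g(22,22)=1
t=23: g(23,-3)=653752 g(23,-1)=1106921 g(23,1)=1251131 g(23,3)=1110417 g(23,5)=808335 g(23,7)=488543 g(23,9)=244904 g(23,11)=100924 g(23,13)=33648 g(23,15)=8855 g(23,17)=1771 g(23,19)=253 g(23,21)=23 g(23,23)=1
t=24: g(24,-4)=653752 g(24,-2)=1760673 g(24,0)=2358052 g(24,2)=2361548 g(24,4)=1918752 g(24,6)=1296878 g(24,8)=733447 g(24,10)=345828 g(24,12)=134572 g(24,14)=42503 g(24,16)=10626 g(24,18)=2024 g(24,20)=276 g(24,22)=24 g(24,24)=1
t=25: g(25,-3)=2414425 g(25,-1)=4118725 g(25,1)=4719600 g(25,3)=4280300 g(25,5)=3215630 g(25,7)=2030325 g(25,9)=1079275 g(25,11)=480400 g(25,13)=177075 g(25,15)=53129 g(25,17)=12650 g(25,19)=2300 g(25,21)=300 g(25,23)=25 g(25,25)=1
t=26: g(26,-4)=2414425 g(26,-2)=6533150 g(26,0)=8838325 g(26,2)=8999900 g(26,4)=7495930 g(26,6)=5245955 g(26,8)=3109600 g(26,10)=1559675 g(26,12)=657475 g(26,14)=230204 g(26,16)=65779 g(26,18)=14950 g(26,20)=2600 g(26,22)=325 g(26,24)=26 g(26,26)=1
t=27: g(27,-3)=8947575 g(27,-1)=15371475 g(27,1)=17838225 g(27,3)=16495830 g(27,5)=12741885 g(27,7)=8355555 g(27,9)=4669275 g(27,11)=2217150 g(27,13)=887679 g(27,15)=295983 g(27,17)=80729 g(27,19)=17550 g(27,21)=2925 g(27,23)=351 g(27,25)=27 g(27,27)=1
t=28: g(28,-4)=8947575 g(28,-2)=24319050 g(28,0)=33209700 g(28,2)=34334055 g(28,4)=29237715 g(28,6)=21097440 g(28,8)=13024830 g(28,10)=6886425 g(28,12)=3104829 g(28,14)=1183662 g(28,16)=376712 g(28,18)=98279 g(28,20)=20475 g(28,22)=3276 g(28,24)=378 g(28,26)=28 g(28,28)=1
t=29: g(29,-3)=33266625 g(29,-1)=57528750 g(29,1)=67543755 g(29,3)=63571770 g(29,5)=50335155 g(29,7)=34122270 g(29,9)=19911255 g(29,11)=9991254 g(29,13)=4288491 g(29,15)=1560374 g(29,17)=474991 g(29,19)=118754 g(29,21)=23751 g(29,23)=3654 g(29,25)=406 g(29,27)=29 g(29,29)=1
t=30: g(30,-4)=33266625 g(30,-2)=90795375 g(30,0)=125072505 g(30,2)=131115525 g(30,4)=113906925 g(30,6)=84457425 g(30,8)=54033525 g(30,10)=29902509 g(30,12)=14279745 g(30,14)=5848865 g(30,16)=2035365 g(30,18)=593745 g(30,20)=142505 g(30,22)=27405 g(30,24)=4060 g(30,26)=435 g(30,28)=30 g(30,30)=1
Paths never hitting -5: Σ_s g(30,s) = 685482570
Paths hitting -5: 2^30 - 685482570 = 388259254
P = 388259254/1073741824 = 194129627/536870912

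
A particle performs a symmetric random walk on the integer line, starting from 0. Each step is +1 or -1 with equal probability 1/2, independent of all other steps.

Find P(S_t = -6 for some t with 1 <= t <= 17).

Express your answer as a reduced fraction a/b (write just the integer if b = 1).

Count via complement. Let g(t,s) = #length-t paths at position s with S_1..S_t all ≠ -6.
g(t,s) = g(t-1,s-1) + g(t-1,s+1) for s ≠ -6; g(t,-6) = 0.
t=0: g(0,0)=1
t=1: g(1,-1)=1 g(1,1)=1
t=2: g(2,-2)=1 g(2,0)=2 g(2,2)=1
t=3: g(3,-3)=1 g(3,-1)=3 g(3,1)=3 g(3,3)=1
t=4: g(4,-4)=1 g(4,-2)=4 g(4,0)=6 g(4,2)=4 g(4,4)=1
t=5: g(5,-5)=1 g(5,-3)=5 g(5,-1)=10 g(5,1)=10 g(5,3)=5 g(5,5)=1
t=6: g(6,-4)=6 g(6,-2)=15 g(6,0)=20 g(6,2)=15 g(6,4)=6 g(6,6)=1
t=7: g(7,-5)=6 g(7,-3)=21 g(7,-1)=35 g(7,1)=35 g(7,3)=21 g(7,5)=7 g(7,7)=1
t=8: g(8,-4)=27 g(8,-2)=56 g(8,0)=70 g(8,2)=56 g(8,4)=28 g(8,6)=8 g(8,8)=1
t=9: g(9,-5)=27 g(9,-3)=83 g(9,-1)=126 g(9,1)=126 g(9,3)=84 g(9,5)=36 g(9,7)=9 g(9,9)=1
t=10: g(10,-4)=110 g(10,-2)=209 g(10,0)=252 g(10,2)=210 g(10,4)=120 g(10,6)=45 g(10,8)=10 g(10,10)=1
t=11: g(11,-5)=110 g(11,-3)=319 g(11,-1)=461 g(11,1)=462 g(11,3)=330 g(11,5)=165 g(11,7)=55 g(11,9)=11 g(11,11)=1
t=12: g(12,-4)=429 g(12,-2)=780 g(12,0)=923 g(12,2)=792 g(12,4)=495 g(12,6)=220 g(12,8)=66 g(12,10)=12 g(12,12)=1
t=13: g(13,-5)=429 g(13,-3)=1209 g(13,-1)=1703 g(13,1)=1715 g(13,3)=1287 g(13,5)=715 g(13,7)=286 g(13,9)=78 g(13,11)=13 g(13,13)=1
t=14: g(14,-4)=1638 g(14,-2)=2912 g(14,0)=3418 g(14,2)=3002 g(14,4)=2002 g(14,6)=1001 g(14,8)=364 g(14,10)=91 g(14,12)=14 g(14,14)=1
t=15: g(15,-5)=1638 g(15,-3)=4550 g(15,-1)=6330 g(15,1)=6420 g(15,3)=5004 g(15,5)=3003 g(15,7)=1365 g(15,9)=455 g(15,11)=105 g(15,13)=15 g(15,15)=1
t=16: g(16,-4)=6188 g(16,-2)=10880 g(16,0)=12750 g(16,2)=11424 g(16,4)=8007 g(16,6)=4368 g(16,8)=1820 g(16,10)=560 g(16,12)=120 g(16,14)=16 g(16,16)=1
t=17: g(17,-5)=6188 g(17,-3)=17068 g(17,-1)=23630 g(17,1)=24174 g(17,3)=19431 g(17,5)=12375 g(17,7)=6188 g(17,9)=2380 g(17,11)=680 g(17,13)=136 g(17,15)=17 g(17,17)=1
Paths never hitting -6: Σ_s g(17,s) = 112268
Paths hitting -6: 2^17 - 112268 = 18804
P = 18804/131072 = 4701/32768

Answer: 4701/32768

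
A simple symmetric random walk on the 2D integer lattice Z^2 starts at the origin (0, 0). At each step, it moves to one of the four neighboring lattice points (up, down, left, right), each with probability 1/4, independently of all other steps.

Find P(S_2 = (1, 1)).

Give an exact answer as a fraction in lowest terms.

Let h be the number of horizontal steps (so 2-h are vertical). To end at (1,1) need (h+1)/2 right-steps and ((2-h)+1)/2 up-steps.
Sum over h with 1 ≤ h ≤ 1, h ≡ 1 (mod 2), 2-h ≡ 1 (mod 2):
h=1: C(2,1)·C(1,1)·C(1,1) = 2·1·1 = 2
Total favorable: 2
Total paths: 4^2 = 16
P = 2/16 = 1/8

Answer: 1/8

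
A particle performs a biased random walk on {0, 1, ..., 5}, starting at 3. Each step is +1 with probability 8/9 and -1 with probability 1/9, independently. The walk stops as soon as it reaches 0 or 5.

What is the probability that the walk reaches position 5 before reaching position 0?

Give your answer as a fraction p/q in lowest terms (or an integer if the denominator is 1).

Biased walk: p = 8/9, q = 1/9, r = q/p = 1/8
Gambler's ruin: P(hit 5 before 0 | start at 3) = (1 - r^a)/(1 - r^N)
r^3 = 1/512; r^5 = 1/32768
P = (1 - 1/512) / (1 - 1/32768) = 511/512 / 32767/32768 = 4672/4681

Answer: 4672/4681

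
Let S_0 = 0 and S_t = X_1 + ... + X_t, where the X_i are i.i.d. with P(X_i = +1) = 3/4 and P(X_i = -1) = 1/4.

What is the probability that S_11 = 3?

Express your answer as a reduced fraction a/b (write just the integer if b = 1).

To reach position 3 after 11 steps: need 7 steps of +1 and 4 steps of -1.
Number of such sequences: C(11,7) = 330
Each has probability (3/4)^7 · (1/4)^4 = 2187/4194304
P = 330 · 2187/4194304 = 360855/2097152

Answer: 360855/2097152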